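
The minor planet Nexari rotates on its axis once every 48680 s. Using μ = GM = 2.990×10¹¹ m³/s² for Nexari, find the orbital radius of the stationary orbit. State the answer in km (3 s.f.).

r_sync ≈ 2620 km

A synchronous orbit has period T, so by Kepler's third law a = (μT²/4π²)^(1/3).
μT²/4π² = 2.990×10¹¹ × (4.868×10⁴)² / 39.48 = 1.795×10¹⁹ m³.
a = 2.618×10⁶ m = 2618.2 km.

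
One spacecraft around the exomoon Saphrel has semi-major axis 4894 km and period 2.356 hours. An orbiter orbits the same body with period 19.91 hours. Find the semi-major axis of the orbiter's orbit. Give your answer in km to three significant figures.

Kepler's third law: a³ ∝ T², so a₂ = a₁ (T₂/T₁)^(2/3).
T₂/T₁ = 8.451, (T₂/T₁)^(2/3) = 4.149.
a₂ = 4894 × 4.149 = 20300 km.

a₂ ≈ 20300 km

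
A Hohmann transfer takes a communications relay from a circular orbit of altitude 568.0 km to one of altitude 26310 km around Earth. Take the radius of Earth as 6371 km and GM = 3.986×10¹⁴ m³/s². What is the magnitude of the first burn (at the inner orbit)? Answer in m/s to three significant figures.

Δv ≈ 2160 m/s

r₁ = 6371 + 568.0 = 6939.0 km = 6.9390×10⁶ m.
r₂ = 6371 + 26310 = 32681 km = 3.2681×10⁷ m.
Transfer ellipse a_t = (r₁ + r₂)/2 = 1.981×10⁷ m.
At r₁: circular v_c1 = √(μ/r₁) = 7579 m/s; transfer-perigee v_p = √[μ(2/r₁ − 1/a_t)] = 9735 m/s.
Δv₁ = v_p − v_c1 = 2156 m/s.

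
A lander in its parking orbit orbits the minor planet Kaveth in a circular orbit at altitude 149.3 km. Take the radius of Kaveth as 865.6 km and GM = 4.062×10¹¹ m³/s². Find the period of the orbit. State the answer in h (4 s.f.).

T ≈ 2.800 h

r = 865.6 + 149.3 = 1014.9 km = 1.0149×10⁶ m.
Kepler's third law: T = 2π√(r³/μ) = 2π√((1.015×10⁶)³ / 4.062×10¹¹).
r³/μ = 2.574×10⁶ s², so T = 2π × 1.604×10³ = 1.008×10⁴ s.
Converting: 1.008×10⁴ s ÷ 3600 = 2.800 h.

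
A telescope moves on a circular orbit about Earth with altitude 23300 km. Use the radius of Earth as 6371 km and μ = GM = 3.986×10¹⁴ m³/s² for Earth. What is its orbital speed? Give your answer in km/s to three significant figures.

v ≈ 3.67 km/s

r = 6371 + 23300 = 29671 km = 2.9671×10⁷ m.
For a circular orbit v = √(μ/r) = √(3.986×10¹⁴ / 2.967×10⁷) = √(1.343×10⁷) = 3665 m/s.
That is 3.665 km/s.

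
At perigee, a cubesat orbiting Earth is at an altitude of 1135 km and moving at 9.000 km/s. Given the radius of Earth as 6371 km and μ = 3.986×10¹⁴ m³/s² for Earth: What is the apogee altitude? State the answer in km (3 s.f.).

r_p = 6371 + 1135 = 7506.0 km = 7.506×10⁶ m.
Specific energy ε = v²/2 − μ/r = -1.260×10⁷ J/kg, so a = −μ/(2ε) = 1.581×10⁷ m.
The apsides satisfy r_p + r_a = 2a, so the apogee radius is 2a − r_p = 2.412×10⁷ m = 24118 km.
Apogee altitude = 24118 − 6371 = 17747 km.

apogee altitude ≈ 17700 km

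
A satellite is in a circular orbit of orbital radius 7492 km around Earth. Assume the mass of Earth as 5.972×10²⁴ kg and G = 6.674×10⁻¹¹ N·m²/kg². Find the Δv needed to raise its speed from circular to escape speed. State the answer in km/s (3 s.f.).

Δv ≈ 3.02 km/s

μ = GM = 6.674×10⁻¹¹ × 5.972×10²⁴ = 3.986×10¹⁴ m³/s².
r = 7492 km = 7.492×10⁶ m.
Circular speed v_c = √(μ/r) = 7294 m/s.
Escape speed v_esc = √(2μ/r) = √2 × v_c = 10310 m/s.
Δv = v_esc − v_c = 3021 m/s = 3.021 km/s.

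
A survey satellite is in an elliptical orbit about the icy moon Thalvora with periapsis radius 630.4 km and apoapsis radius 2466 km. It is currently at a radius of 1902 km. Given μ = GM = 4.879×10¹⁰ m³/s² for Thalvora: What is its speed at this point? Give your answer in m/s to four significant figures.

v ≈ 140.7 m/s

Semi-major axis a = (r_p + r_a)/2 = 1548.2 km = 1.548×10⁶ m.
Vis-viva: v² = μ(2/r − 1/a) = 4.879×10¹⁰ × (1.052×10⁻⁶ − 6.459×10⁻⁷) = 1.979×10⁴ m²/s².
v = 140.7 m/s.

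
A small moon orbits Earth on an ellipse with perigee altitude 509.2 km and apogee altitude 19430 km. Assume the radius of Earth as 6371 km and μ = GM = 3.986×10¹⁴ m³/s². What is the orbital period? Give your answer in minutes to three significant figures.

T ≈ 346 minutes

r_p = 6371 + 509.2 = 6880.2 km = 6.8802×10⁶ m.
r_a = 6371 + 19430 = 25801 km = 2.5801×10⁷ m.
Semi-major axis a = (r_p + r_a)/2 = (6880.2 + 25801)/2 = 16341 km = 1.634×10⁷ m.
By Kepler's third law T = 2π√(a³/μ) = 2π × 3.309×10³ = 2.079×10⁴ s.
= 346.5 minutes.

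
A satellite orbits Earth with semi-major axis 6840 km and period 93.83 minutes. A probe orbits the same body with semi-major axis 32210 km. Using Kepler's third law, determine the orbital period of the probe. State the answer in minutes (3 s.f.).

T₂ ≈ 959 minutes

Kepler's third law: T² ∝ a³, so T₂ = T₁ (a₂/a₁)^(3/2).
a₂/a₁ = 4.709, (a₂/a₁)^(3/2) = 10.22.
T₂ = 93.83 × 10.22 = 958.8 minutes.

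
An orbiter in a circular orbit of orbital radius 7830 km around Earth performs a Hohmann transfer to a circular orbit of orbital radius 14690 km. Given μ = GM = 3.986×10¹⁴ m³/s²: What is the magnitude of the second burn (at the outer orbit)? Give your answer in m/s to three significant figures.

r₁ = 7830 km = 7.830×10⁶ m.
r₂ = 14690 km = 1.469×10⁷ m.
Transfer ellipse a_t = (r₁ + r₂)/2 = 1.126×10⁷ m.
At r₁: circular v_c1 = √(μ/r₁) = 7135 m/s; transfer-perigee v_p = √[μ(2/r₁ − 1/a_t)] = 8149 m/s.
At r₂: circular v_c2 = √(μ/r₂) = 5209 m/s; transfer-apogee v_a = √[μ(2/r₂ − 1/a_t)] = 4344 m/s.
Δv₂ = v_c2 − v_a = 865.2 m/s.

Δv ≈ 865 m/s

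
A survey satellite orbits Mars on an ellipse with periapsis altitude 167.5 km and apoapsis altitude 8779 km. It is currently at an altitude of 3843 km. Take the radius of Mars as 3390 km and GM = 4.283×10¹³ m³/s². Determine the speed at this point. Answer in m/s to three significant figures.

r_p = 3390 + 167.5 = 3557.5 km = 3.5575×10⁶ m.
r_a = 3390 + 8779 = 12169 km = 1.2169×10⁷ m.
r = 3390 + 3843 = 7233.0 km = 7.233×10⁶ m.
Semi-major axis a = (r_p + r_a)/2 = 7863.2 km = 7.863×10⁶ m.
Vis-viva: v² = μ(2/r − 1/a) = 4.283×10¹³ × (2.765×10⁻⁷ − 1.272×10⁻⁷) = 6.396×10⁶ m²/s².
v = 2529 m/s.

v ≈ 2530 m/s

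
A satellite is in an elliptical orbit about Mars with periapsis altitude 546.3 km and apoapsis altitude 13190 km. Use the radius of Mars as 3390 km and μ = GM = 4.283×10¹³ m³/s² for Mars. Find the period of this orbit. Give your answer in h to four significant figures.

r_p = 3390 + 546.3 = 3936.3 km = 3.9363×10⁶ m.
r_a = 3390 + 13190 = 16580 km = 1.6580×10⁷ m.
Semi-major axis a = (r_p + r_a)/2 = (3936.3 + 16580)/2 = 10258 km = 1.026×10⁷ m.
By Kepler's third law T = 2π√(a³/μ) = 2π × 5.020×10³ = 3.154×10⁴ s.
= 8.762 h.

T ≈ 8.762 h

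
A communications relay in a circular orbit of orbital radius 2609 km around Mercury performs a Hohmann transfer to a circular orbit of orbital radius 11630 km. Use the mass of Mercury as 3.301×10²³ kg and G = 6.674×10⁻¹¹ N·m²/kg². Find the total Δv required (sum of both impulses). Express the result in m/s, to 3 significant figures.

μ = GM = 6.674×10⁻¹¹ × 3.301×10²³ = 2.203×10¹³ m³/s².
r₁ = 2609 km = 2.609×10⁶ m.
r₂ = 11630 km = 1.163×10⁷ m.
Transfer ellipse a_t = (r₁ + r₂)/2 = 7.120×10⁶ m.
At r₁: circular v_c1 = √(μ/r₁) = 2906 m/s; transfer-periherm v_p = √[μ(2/r₁ − 1/a_t)] = 3714 m/s.
Δv₁ = v_p − v_c1 = 808.1 m/s.
At r₂: circular v_c2 = √(μ/r₂) = 1376 m/s; transfer-apoherm v_a = √[μ(2/r₂ − 1/a_t)] = 833.2 m/s.
Δv₂ = v_c2 − v_a = 543.2 m/s.
Total Δv = Δv₁ + Δv₂ = 1351 m/s.

Δv_total ≈ 1350 m/s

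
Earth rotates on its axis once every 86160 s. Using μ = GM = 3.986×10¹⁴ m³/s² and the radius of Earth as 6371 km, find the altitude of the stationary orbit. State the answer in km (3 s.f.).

A synchronous orbit has period T, so by Kepler's third law a = (μT²/4π²)^(1/3).
μT²/4π² = 3.986×10¹⁴ × (8.616×10⁴)² / 39.48 = 7.495×10²² m³.
a = 4.216×10⁷ m = 42163 km.
Altitude h = a − R = 42163 − 6371 = 35792 km.

h_sync ≈ 35800 km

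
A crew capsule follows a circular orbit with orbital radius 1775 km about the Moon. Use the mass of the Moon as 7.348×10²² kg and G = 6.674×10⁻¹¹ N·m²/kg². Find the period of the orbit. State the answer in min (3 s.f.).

T ≈ 112 min

μ = GM = 6.674×10⁻¹¹ × 7.348×10²² = 4.904×10¹² m³/s².
r = 1775 km = 1.775×10⁶ m.
Kepler's third law: T = 2π√(r³/μ) = 2π√((1.775×10⁶)³ / 4.904×10¹²).
r³/μ = 1.140×10⁶ s², so T = 2π × 1.068×10³ = 6.710×10³ s.
Converting: 6.710×10³ s ÷ 60.00 = 111.8 min.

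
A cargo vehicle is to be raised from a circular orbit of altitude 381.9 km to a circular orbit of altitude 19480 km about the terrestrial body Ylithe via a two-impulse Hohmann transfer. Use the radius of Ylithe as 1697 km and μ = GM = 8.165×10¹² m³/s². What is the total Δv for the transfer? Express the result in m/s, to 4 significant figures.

r₁ = 1697 + 381.9 = 2078.9 km = 2.0789×10⁶ m.
r₂ = 1697 + 19480 = 21177 km = 2.1177×10⁷ m.
Transfer ellipse a_t = (r₁ + r₂)/2 = 1.163×10⁷ m.
At r₁: circular v_c1 = √(μ/r₁) = 1982 m/s; transfer-periapsis v_p = √[μ(2/r₁ − 1/a_t)] = 2674 m/s.
Δv₁ = v_p − v_c1 = 692.7 m/s.
At r₂: circular v_c2 = √(μ/r₂) = 620.9 m/s; transfer-apoapsis v_a = √[μ(2/r₂ − 1/a_t)] = 262.5 m/s.
Δv₂ = v_c2 − v_a = 358.4 m/s.
Total Δv = Δv₁ + Δv₂ = 1051 m/s.

Δv_total ≈ 1051 m/s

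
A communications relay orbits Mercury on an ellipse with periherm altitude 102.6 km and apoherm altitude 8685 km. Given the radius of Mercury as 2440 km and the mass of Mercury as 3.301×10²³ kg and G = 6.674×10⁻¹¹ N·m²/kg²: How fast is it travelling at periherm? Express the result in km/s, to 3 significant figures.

v ≈ 3.76 km/s

μ = GM = 6.674×10⁻¹¹ × 3.301×10²³ = 2.203×10¹³ m³/s².
r_p = 2440 + 102.6 = 2542.6 km = 2.5426×10⁶ m.
r_a = 2440 + 8685 = 11125 km = 1.1125×10⁷ m.
Semi-major axis a = (r_p + r_a)/2 = 6833.8 km = 6.834×10⁶ m.
Vis-viva: v² = μ(2/r − 1/a) = 2.203×10¹³ × (7.866×10⁻⁷ − 1.463×10⁻⁷) = 1.411×10⁷ m²/s².
v = 3756 m/s = 3.756 km/s.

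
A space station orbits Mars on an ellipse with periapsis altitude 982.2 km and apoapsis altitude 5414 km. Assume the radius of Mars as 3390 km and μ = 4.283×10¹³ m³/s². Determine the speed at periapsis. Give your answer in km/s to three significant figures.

v ≈ 3.62 km/s

r_p = 3390 + 982.2 = 4372.2 km = 4.3722×10⁶ m.
r_a = 3390 + 5414 = 8804.0 km = 8.8040×10⁶ m.
Semi-major axis a = (r_p + r_a)/2 = 6588.1 km = 6.588×10⁶ m.
Vis-viva: v² = μ(2/r − 1/a) = 4.283×10¹³ × (4.574×10⁻⁷ − 1.518×10⁻⁷) = 1.309×10⁷ m²/s².
v = 3618 m/s = 3.618 km/s.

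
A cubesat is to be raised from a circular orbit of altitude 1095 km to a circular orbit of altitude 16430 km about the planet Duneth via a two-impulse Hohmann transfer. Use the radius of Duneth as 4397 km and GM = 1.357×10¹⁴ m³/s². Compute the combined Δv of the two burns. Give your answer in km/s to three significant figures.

Δv_total ≈ 2.19 km/s

r₁ = 4397 + 1095 = 5492.0 km = 5.4920×10⁶ m.
r₂ = 4397 + 16430 = 20827 km = 2.0827×10⁷ m.
Transfer ellipse a_t = (r₁ + r₂)/2 = 1.316×10⁷ m.
At r₁: circular v_c1 = √(μ/r₁) = 4971 m/s; transfer-periapsis v_p = √[μ(2/r₁ − 1/a_t)] = 6253 m/s.
Δv₁ = v_p − v_c1 = 1283 m/s.
At r₂: circular v_c2 = √(μ/r₂) = 2553 m/s; transfer-apoapsis v_a = √[μ(2/r₂ − 1/a_t)] = 1649 m/s.
Δv₂ = v_c2 − v_a = 903.6 m/s.
Total Δv = Δv₁ + Δv₂ = 2186 m/s = 2.186 km/s.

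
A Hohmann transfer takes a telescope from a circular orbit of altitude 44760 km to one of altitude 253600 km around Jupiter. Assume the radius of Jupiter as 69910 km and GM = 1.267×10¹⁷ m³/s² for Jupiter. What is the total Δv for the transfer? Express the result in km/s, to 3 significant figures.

Δv_total ≈ 12.6 km/s

r₁ = 69910 + 44760 = 114670 km = 1.1467×10⁸ m.
r₂ = 69910 + 253600 = 323510 km = 3.2351×10⁸ m.
Transfer ellipse a_t = (r₁ + r₂)/2 = 2.191×10⁸ m.
At r₁: circular v_c1 = √(μ/r₁) = 33240 m/s; transfer-perijove v_p = √[μ(2/r₁ − 1/a_t)] = 40390 m/s.
Δv₁ = v_p − v_c1 = 7152 m/s.
At r₂: circular v_c2 = √(μ/r₂) = 19790 m/s; transfer-apojove v_a = √[μ(2/r₂ − 1/a_t)] = 14320 m/s.
Δv₂ = v_c2 − v_a = 5473 m/s.
Total Δv = Δv₁ + Δv₂ = 12620 m/s = 12.62 km/s.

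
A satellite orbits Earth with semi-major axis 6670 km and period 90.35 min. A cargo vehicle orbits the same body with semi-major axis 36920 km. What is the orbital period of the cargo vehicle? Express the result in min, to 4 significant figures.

T₂ ≈ 1177 min

Kepler's third law: T² ∝ a³, so T₂ = T₁ (a₂/a₁)^(3/2).
a₂/a₁ = 5.535, (a₂/a₁)^(3/2) = 13.02.
T₂ = 90.35 × 13.02 = 1177 min.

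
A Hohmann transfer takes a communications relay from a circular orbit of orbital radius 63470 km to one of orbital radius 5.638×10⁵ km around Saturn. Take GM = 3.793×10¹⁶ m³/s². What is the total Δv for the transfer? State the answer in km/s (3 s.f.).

r₁ = 63470 km = 6.347×10⁷ m.
r₂ = 5.638×10⁵ km = 5.638×10⁸ m.
Transfer ellipse a_t = (r₁ + r₂)/2 = 3.136×10⁸ m.
At r₁: circular v_c1 = √(μ/r₁) = 24450 m/s; transfer-perikrone v_p = √[μ(2/r₁ − 1/a_t)] = 32780 m/s.
Δv₁ = v_p − v_c1 = 8330 m/s.
At r₂: circular v_c2 = √(μ/r₂) = 8202 m/s; transfer-apokrone v_a = √[μ(2/r₂ − 1/a_t)] = 3690 m/s.
Δv₂ = v_c2 − v_a = 4512 m/s.
Total Δv = Δv₁ + Δv₂ = 12840 m/s = 12.84 km/s.

Δv_total ≈ 12.8 km/s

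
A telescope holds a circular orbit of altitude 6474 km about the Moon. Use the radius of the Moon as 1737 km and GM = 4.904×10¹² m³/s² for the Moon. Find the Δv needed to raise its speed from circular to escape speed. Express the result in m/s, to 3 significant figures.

Δv ≈ 320 m/s

r = 1737 + 6474 = 8211.0 km = 8.2110×10⁶ m.
Circular speed v_c = √(μ/r) = 772.8 m/s.
Escape speed v_esc = √(2μ/r) = √2 × v_c = 1093 m/s.
Δv = v_esc − v_c = 320.1 m/s.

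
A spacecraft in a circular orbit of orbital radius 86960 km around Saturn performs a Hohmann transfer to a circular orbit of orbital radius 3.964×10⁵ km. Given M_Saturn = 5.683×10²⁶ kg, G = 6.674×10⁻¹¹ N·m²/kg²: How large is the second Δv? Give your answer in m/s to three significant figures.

Δv ≈ 3910 m/s

μ = GM = 6.674×10⁻¹¹ × 5.683×10²⁶ = 3.793×10¹⁶ m³/s².
r₁ = 86960 km = 8.696×10⁷ m.
r₂ = 3.964×10⁵ km = 3.964×10⁸ m.
Transfer ellipse a_t = (r₁ + r₂)/2 = 2.417×10⁸ m.
At r₁: circular v_c1 = √(μ/r₁) = 20880 m/s; transfer-perikrone v_p = √[μ(2/r₁ − 1/a_t)] = 26750 m/s.
At r₂: circular v_c2 = √(μ/r₂) = 9782 m/s; transfer-apokrone v_a = √[μ(2/r₂ − 1/a_t)] = 5868 m/s.
Δv₂ = v_c2 − v_a = 3914 m/s.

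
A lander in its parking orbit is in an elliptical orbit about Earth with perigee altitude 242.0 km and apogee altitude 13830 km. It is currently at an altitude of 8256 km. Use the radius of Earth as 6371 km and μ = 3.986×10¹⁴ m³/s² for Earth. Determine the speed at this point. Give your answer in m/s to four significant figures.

r_p = 6371 + 242.0 = 6613.0 km = 6.6130×10⁶ m.
r_a = 6371 + 13830 = 20201 km = 2.0201×10⁷ m.
r = 6371 + 8256 = 14627 km = 1.463×10⁷ m.
Semi-major axis a = (r_p + r_a)/2 = 13407 km = 1.341×10⁷ m.
Vis-viva: v² = μ(2/r − 1/a) = 3.986×10¹⁴ × (1.367×10⁻⁷ − 7.459×10⁻⁸) = 2.477×10⁷ m²/s².
v = 4977 m/s.

v ≈ 4977 m/s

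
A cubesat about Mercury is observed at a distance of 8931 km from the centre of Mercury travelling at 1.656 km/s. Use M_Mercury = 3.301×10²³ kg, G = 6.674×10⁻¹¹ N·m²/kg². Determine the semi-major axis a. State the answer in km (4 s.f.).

μ = GM = 6.674×10⁻¹¹ × 3.301×10²³ = 2.203×10¹³ m³/s².
r = 8.931×10⁶ m.
Specific orbital energy ε = v²/2 − μ/r = (1656)²/2 − 2.203×10¹³/8.931×10⁶ = -1.096×10⁶ J/kg.
Since ε = −μ/(2a), a = −μ/(2ε) = 1.005×10⁷ m = 10054 km.

a ≈ 10050 km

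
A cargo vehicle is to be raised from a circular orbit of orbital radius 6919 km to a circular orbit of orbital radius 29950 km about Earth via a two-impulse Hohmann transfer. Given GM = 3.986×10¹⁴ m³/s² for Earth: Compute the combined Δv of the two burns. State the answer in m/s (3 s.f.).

Δv_total ≈ 3500 m/s

r₁ = 6919 km = 6.919×10⁶ m.
r₂ = 29950 km = 2.995×10⁷ m.
Transfer ellipse a_t = (r₁ + r₂)/2 = 1.843×10⁷ m.
At r₁: circular v_c1 = √(μ/r₁) = 7590 m/s; transfer-perigee v_p = √[μ(2/r₁ − 1/a_t)] = 9675 m/s.
Δv₁ = v_p − v_c1 = 2084 m/s.
At r₂: circular v_c2 = √(μ/r₂) = 3648 m/s; transfer-apogee v_a = √[μ(2/r₂ − 1/a_t)] = 2235 m/s.
Δv₂ = v_c2 − v_a = 1413 m/s.
Total Δv = Δv₁ + Δv₂ = 3498 m/s.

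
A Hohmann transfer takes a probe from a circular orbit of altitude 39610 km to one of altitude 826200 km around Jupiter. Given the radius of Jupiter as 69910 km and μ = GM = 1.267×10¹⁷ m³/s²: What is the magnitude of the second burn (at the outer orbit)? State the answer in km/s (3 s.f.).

Δv ≈ 6.34 km/s

r₁ = 69910 + 39610 = 109520 km = 1.0952×10⁸ m.
r₂ = 69910 + 826200 = 896110 km = 8.9611×10⁸ m.
Transfer ellipse a_t = (r₁ + r₂)/2 = 5.028×10⁸ m.
At r₁: circular v_c1 = √(μ/r₁) = 34010 m/s; transfer-perijove v_p = √[μ(2/r₁ − 1/a_t)] = 45410 m/s.
At r₂: circular v_c2 = √(μ/r₂) = 11890 m/s; transfer-apojove v_a = √[μ(2/r₂ − 1/a_t)] = 5549 m/s.
Δv₂ = v_c2 − v_a = 6341 m/s.
= 6.341 km/s.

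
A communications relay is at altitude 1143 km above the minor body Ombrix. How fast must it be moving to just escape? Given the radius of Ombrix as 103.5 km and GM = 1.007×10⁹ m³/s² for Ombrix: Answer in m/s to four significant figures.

v_esc ≈ 40.20 m/s

r = 103.5 + 1143 = 1246.5 km = 1.2465×10⁶ m.
Escape speed v_esc = √(2μ/r) = √(2 × 1.007×10⁹ / 1.246×10⁶) = √(1.616×10³) = 40.20 m/s.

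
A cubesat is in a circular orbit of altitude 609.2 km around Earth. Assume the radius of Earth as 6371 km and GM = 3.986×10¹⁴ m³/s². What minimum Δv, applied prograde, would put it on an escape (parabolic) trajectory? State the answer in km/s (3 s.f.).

Δv ≈ 3.13 km/s

r = 6371 + 609.2 = 6980.2 km = 6.9802×10⁶ m.
Circular speed v_c = √(μ/r) = 7557 m/s.
Escape speed v_esc = √(2μ/r) = √2 × v_c = 10690 m/s.
Δv = v_esc − v_c = 3130 m/s = 3.130 km/s.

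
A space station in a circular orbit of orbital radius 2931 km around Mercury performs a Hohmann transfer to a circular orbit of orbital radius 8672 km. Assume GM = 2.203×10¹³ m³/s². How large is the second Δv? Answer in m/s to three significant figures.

r₁ = 2931 km = 2.931×10⁶ m.
r₂ = 8672 km = 8.672×10⁶ m.
Transfer ellipse a_t = (r₁ + r₂)/2 = 5.802×10⁶ m.
At r₁: circular v_c1 = √(μ/r₁) = 2742 m/s; transfer-periherm v_p = √[μ(2/r₁ − 1/a_t)] = 3352 m/s.
At r₂: circular v_c2 = √(μ/r₂) = 1594 m/s; transfer-apoherm v_a = √[μ(2/r₂ − 1/a_t)] = 1133 m/s.
Δv₂ = v_c2 − v_a = 461.0 m/s.

Δv ≈ 461 m/s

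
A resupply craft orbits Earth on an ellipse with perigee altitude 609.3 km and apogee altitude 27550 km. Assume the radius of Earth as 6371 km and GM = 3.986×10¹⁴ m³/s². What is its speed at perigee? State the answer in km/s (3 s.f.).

v ≈ 9.73 km/s

r_p = 6371 + 609.3 = 6980.3 km = 6.9803×10⁶ m.
r_a = 6371 + 27550 = 33921 km = 3.3921×10⁷ m.
Semi-major axis a = (r_p + r_a)/2 = 20451 km = 2.045×10⁷ m.
Vis-viva: v² = μ(2/r − 1/a) = 3.986×10¹⁴ × (2.865×10⁻⁷ − 4.890×10⁻⁸) = 9.472×10⁷ m²/s².
v = 9732 m/s = 9.732 km/s.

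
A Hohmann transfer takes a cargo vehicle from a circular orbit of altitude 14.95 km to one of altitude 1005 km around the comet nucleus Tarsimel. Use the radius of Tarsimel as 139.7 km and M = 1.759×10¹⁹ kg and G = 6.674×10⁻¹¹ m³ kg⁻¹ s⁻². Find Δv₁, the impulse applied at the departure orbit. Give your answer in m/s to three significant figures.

μ = GM = 6.674×10⁻¹¹ × 1.759×10¹⁹ = 1.174×10⁹ m³/s².
r₁ = 139.7 + 14.95 = 154.65 km = 1.5465×10⁵ m.
r₂ = 139.7 + 1005 = 1144.7 km = 1.1447×10⁶ m.
Transfer ellipse a_t = (r₁ + r₂)/2 = 6.497×10⁵ m.
At r₁: circular v_c1 = √(μ/r₁) = 87.13 m/s; transfer-periapsis v_p = √[μ(2/r₁ − 1/a_t)] = 115.7 m/s.
Δv₁ = v_p − v_c1 = 28.52 m/s.

Δv ≈ 28.5 m/s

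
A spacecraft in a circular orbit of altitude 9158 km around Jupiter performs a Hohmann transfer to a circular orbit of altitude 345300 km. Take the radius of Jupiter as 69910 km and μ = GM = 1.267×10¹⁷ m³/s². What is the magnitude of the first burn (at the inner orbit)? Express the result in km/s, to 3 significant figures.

r₁ = 69910 + 9158 = 79068 km = 7.9068×10⁷ m.
r₂ = 69910 + 345300 = 415210 km = 4.1521×10⁸ m.
Transfer ellipse a_t = (r₁ + r₂)/2 = 2.471×10⁸ m.
At r₁: circular v_c1 = √(μ/r₁) = 40030 m/s; transfer-perijove v_p = √[μ(2/r₁ − 1/a_t)] = 51890 m/s.
Δv₁ = v_p − v_c1 = 11860 m/s.
= 11.86 km/s.

Δv ≈ 11.9 km/s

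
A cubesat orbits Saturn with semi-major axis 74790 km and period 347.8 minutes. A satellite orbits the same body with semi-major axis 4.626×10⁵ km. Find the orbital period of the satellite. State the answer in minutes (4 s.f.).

T₂ ≈ 5350 minutes

Kepler's third law: T² ∝ a³, so T₂ = T₁ (a₂/a₁)^(3/2).
a₂/a₁ = 6.185, (a₂/a₁)^(3/2) = 15.38.
T₂ = 347.8 × 15.38 = 5350 minutes.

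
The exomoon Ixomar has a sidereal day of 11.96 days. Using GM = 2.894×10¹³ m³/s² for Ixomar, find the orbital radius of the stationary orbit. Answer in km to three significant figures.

r_sync ≈ 92200 km

T = 11.96 days = 1.033×10⁶ s.
A synchronous orbit has period T, so by Kepler's third law a = (μT²/4π²)^(1/3).
μT²/4π² = 2.894×10¹³ × (1.033×10⁶)² / 39.48 = 7.828×10²³ m³.
a = 9.216×10⁷ m = 92160 km.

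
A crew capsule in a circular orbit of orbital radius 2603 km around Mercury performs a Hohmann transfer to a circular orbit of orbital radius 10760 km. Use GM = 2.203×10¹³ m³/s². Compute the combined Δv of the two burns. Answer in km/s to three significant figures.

Δv_total ≈ 1.32 km/s

r₁ = 2603 km = 2.603×10⁶ m.
r₂ = 10760 km = 1.076×10⁷ m.
Transfer ellipse a_t = (r₁ + r₂)/2 = 6.682×10⁶ m.
At r₁: circular v_c1 = √(μ/r₁) = 2909 m/s; transfer-periherm v_p = √[μ(2/r₁ − 1/a_t)] = 3692 m/s.
Δv₁ = v_p − v_c1 = 782.6 m/s.
At r₂: circular v_c2 = √(μ/r₂) = 1431 m/s; transfer-apoherm v_a = √[μ(2/r₂ − 1/a_t)] = 893.1 m/s.
Δv₂ = v_c2 − v_a = 537.8 m/s.
Total Δv = Δv₁ + Δv₂ = 1320 m/s = 1.320 km/s.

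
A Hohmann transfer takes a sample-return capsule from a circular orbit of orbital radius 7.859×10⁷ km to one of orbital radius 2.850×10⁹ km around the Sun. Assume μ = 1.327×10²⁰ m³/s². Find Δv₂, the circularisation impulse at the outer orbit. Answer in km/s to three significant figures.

Δv ≈ 5.24 km/s

r₁ = 7.859×10⁷ km = 7.859×10¹⁰ m.
r₂ = 2.850×10⁹ km = 2.850×10¹² m.
Transfer ellipse a_t = (r₁ + r₂)/2 = 1.464×10¹² m.
At r₁: circular v_c1 = √(μ/r₁) = 41090 m/s; transfer-perihelion v_p = √[μ(2/r₁ − 1/a_t)] = 57330 m/s.
At r₂: circular v_c2 = √(μ/r₂) = 6824 m/s; transfer-aphelion v_a = √[μ(2/r₂ − 1/a_t)] = 1581 m/s.
Δv₂ = v_c2 − v_a = 5243 m/s.
= 5.243 km/s.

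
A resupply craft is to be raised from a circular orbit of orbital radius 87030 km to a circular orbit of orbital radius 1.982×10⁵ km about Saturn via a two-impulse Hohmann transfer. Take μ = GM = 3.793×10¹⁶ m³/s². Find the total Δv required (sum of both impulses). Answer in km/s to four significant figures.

Δv_total ≈ 6.761 km/s

r₁ = 87030 km = 8.703×10⁷ m.
r₂ = 1.982×10⁵ km = 1.982×10⁸ m.
Transfer ellipse a_t = (r₁ + r₂)/2 = 1.426×10⁸ m.
At r₁: circular v_c1 = √(μ/r₁) = 20880 m/s; transfer-perikrone v_p = √[μ(2/r₁ − 1/a_t)] = 24610 m/s.
Δv₁ = v_p − v_c1 = 3734 m/s.
At r₂: circular v_c2 = √(μ/r₂) = 13830 m/s; transfer-apokrone v_a = √[μ(2/r₂ − 1/a_t)] = 10810 m/s.
Δv₂ = v_c2 − v_a = 3027 m/s.
Total Δv = Δv₁ + Δv₂ = 6761 m/s = 6.761 km/s.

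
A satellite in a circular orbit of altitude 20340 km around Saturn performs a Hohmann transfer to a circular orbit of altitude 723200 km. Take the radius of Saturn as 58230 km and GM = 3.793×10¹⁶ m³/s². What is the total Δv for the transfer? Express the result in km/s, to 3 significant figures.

r₁ = 58230 + 20340 = 78570 km = 7.8570×10⁷ m.
r₂ = 58230 + 723200 = 781430 km = 7.8143×10⁸ m.
Transfer ellipse a_t = (r₁ + r₂)/2 = 4.300×10⁸ m.
At r₁: circular v_c1 = √(μ/r₁) = 21970 m/s; transfer-perikrone v_p = √[μ(2/r₁ − 1/a_t)] = 29620 m/s.
Δv₁ = v_p − v_c1 = 7648 m/s.
At r₂: circular v_c2 = √(μ/r₂) = 6967 m/s; transfer-apokrone v_a = √[μ(2/r₂ − 1/a_t)] = 2978 m/s.
Δv₂ = v_c2 − v_a = 3989 m/s.
Total Δv = Δv₁ + Δv₂ = 11640 m/s = 11.64 km/s.

Δv_total ≈ 11.6 km/s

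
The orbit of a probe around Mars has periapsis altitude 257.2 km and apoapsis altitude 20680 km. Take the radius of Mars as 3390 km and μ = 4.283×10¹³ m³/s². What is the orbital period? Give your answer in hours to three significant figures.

r_p = 3390 + 257.2 = 3647.2 km = 3.6472×10⁶ m.
r_a = 3390 + 20680 = 24070 km = 2.4070×10⁷ m.
Semi-major axis a = (r_p + r_a)/2 = (3647.2 + 24070)/2 = 13859 km = 1.386×10⁷ m.
By Kepler's third law T = 2π√(a³/μ) = 2π × 7.883×10³ = 4.953×10⁴ s.
= 13.76 hours.

T ≈ 13.8 hours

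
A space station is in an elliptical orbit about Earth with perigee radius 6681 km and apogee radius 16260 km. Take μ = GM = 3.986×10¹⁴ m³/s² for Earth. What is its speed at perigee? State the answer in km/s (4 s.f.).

v ≈ 9.196 km/s

Semi-major axis a = (r_p + r_a)/2 = 11470 km = 1.147×10⁷ m.
Vis-viva: v² = μ(2/r − 1/a) = 3.986×10¹⁴ × (2.994×10⁻⁷ − 8.718×10⁻⁸) = 8.457×10⁷ m²/s².
v = 9196 m/s = 9.196 km/s.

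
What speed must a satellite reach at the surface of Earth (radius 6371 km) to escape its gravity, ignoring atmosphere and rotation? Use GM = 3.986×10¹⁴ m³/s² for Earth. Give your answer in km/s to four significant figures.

r = R = 6.371×10⁶ m.
Escape speed v_esc = √(2μ/r) = √(2 × 3.986×10¹⁴ / 6.371×10⁶) = √(1.251×10⁸) = 11190 m/s.
= 11.19 km/s.

v_esc ≈ 11.19 km/s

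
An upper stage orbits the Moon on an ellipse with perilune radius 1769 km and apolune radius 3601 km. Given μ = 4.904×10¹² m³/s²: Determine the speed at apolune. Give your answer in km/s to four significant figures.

Semi-major axis a = (r_p + r_a)/2 = 2685.0 km = 2.685×10⁶ m.
Vis-viva: v² = μ(2/r − 1/a) = 4.904×10¹² × (5.554×10⁻⁷ − 3.724×10⁻⁷) = 8.972×10⁵ m²/s².
v = 947.2 m/s = 0.9472 km/s.

v ≈ 0.9472 km/s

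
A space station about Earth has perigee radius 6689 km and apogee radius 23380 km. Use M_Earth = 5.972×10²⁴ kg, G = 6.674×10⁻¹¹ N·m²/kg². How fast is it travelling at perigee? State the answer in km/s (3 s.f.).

μ = GM = 6.674×10⁻¹¹ × 5.972×10²⁴ = 3.986×10¹⁴ m³/s².
Semi-major axis a = (r_p + r_a)/2 = 15034 km = 1.503×10⁷ m.
Vis-viva: v² = μ(2/r − 1/a) = 3.986×10¹⁴ × (2.990×10⁻⁷ − 6.651×10⁻⁸) = 9.266×10⁷ m²/s².
v = 9626 m/s = 9.626 km/s.

v ≈ 9.63 km/s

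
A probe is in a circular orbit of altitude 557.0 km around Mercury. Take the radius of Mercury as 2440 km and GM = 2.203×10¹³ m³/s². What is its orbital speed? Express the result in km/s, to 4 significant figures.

v ≈ 2.711 km/s

r = 2440 + 557.0 = 2997.0 km = 2.9970×10⁶ m.
For a circular orbit v = √(μ/r) = √(2.203×10¹³ / 2.997×10⁶) = √(7.351×10⁶) = 2711 m/s.
That is 2.711 km/s.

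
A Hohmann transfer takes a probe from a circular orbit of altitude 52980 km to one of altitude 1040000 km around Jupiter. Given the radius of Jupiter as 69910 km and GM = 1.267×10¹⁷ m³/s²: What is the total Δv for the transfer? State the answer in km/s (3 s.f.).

r₁ = 69910 + 52980 = 122890 km = 1.2289×10⁸ m.
r₂ = 69910 + 1040000 = 1109900 km = 1.1099×10⁹ m.
Transfer ellipse a_t = (r₁ + r₂)/2 = 6.164×10⁸ m.
At r₁: circular v_c1 = √(μ/r₁) = 32110 m/s; transfer-perijove v_p = √[μ(2/r₁ − 1/a_t)] = 43090 m/s.
Δv₁ = v_p − v_c1 = 10980 m/s.
At r₂: circular v_c2 = √(μ/r₂) = 10680 m/s; transfer-apojove v_a = √[μ(2/r₂ − 1/a_t)] = 4771 m/s.
Δv₂ = v_c2 − v_a = 5914 m/s.
Total Δv = Δv₁ + Δv₂ = 16890 m/s = 16.89 km/s.

Δv_total ≈ 16.9 km/s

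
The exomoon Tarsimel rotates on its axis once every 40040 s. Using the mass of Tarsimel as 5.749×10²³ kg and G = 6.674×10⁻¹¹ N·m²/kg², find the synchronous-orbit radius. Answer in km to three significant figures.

μ = GM = 6.674×10⁻¹¹ × 5.749×10²³ = 3.837×10¹³ m³/s².
A synchronous orbit has period T, so by Kepler's third law a = (μT²/4π²)^(1/3).
μT²/4π² = 3.837×10¹³ × (4.004×10⁴)² / 39.48 = 1.558×10²¹ m³.
a = 1.159×10⁷ m = 11593 km.

r_sync ≈ 11600 km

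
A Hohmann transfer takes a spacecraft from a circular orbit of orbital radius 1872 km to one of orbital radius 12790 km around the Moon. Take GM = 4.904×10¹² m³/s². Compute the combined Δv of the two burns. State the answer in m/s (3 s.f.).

r₁ = 1872 km = 1.872×10⁶ m.
r₂ = 12790 km = 1.279×10⁷ m.
Transfer ellipse a_t = (r₁ + r₂)/2 = 7.331×10⁶ m.
At r₁: circular v_c1 = √(μ/r₁) = 1619 m/s; transfer-perilune v_p = √[μ(2/r₁ − 1/a_t)] = 2138 m/s.
Δv₁ = v_p − v_c1 = 519.3 m/s.
At r₂: circular v_c2 = √(μ/r₂) = 619.2 m/s; transfer-apolune v_a = √[μ(2/r₂ − 1/a_t)] = 312.9 m/s.
Δv₂ = v_c2 − v_a = 306.3 m/s.
Total Δv = Δv₁ + Δv₂ = 825.6 m/s.

Δv_total ≈ 826 m/s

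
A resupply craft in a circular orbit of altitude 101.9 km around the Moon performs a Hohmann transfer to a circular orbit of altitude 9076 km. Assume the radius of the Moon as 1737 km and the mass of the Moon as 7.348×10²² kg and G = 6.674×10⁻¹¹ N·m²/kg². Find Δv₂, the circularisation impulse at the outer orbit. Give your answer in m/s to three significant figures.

Δv ≈ 310 m/s

μ = GM = 6.674×10⁻¹¹ × 7.348×10²² = 4.904×10¹² m³/s².
r₁ = 1737 + 101.9 = 1838.9 km = 1.8389×10⁶ m.
r₂ = 1737 + 9076 = 10813 km = 1.0813×10⁷ m.
Transfer ellipse a_t = (r₁ + r₂)/2 = 6.326×10⁶ m.
At r₁: circular v_c1 = √(μ/r₁) = 1633 m/s; transfer-perilune v_p = √[μ(2/r₁ − 1/a_t)] = 2135 m/s.
At r₂: circular v_c2 = √(μ/r₂) = 673.4 m/s; transfer-apolune v_a = √[μ(2/r₂ − 1/a_t)] = 363.1 m/s.
Δv₂ = v_c2 − v_a = 310.4 m/s.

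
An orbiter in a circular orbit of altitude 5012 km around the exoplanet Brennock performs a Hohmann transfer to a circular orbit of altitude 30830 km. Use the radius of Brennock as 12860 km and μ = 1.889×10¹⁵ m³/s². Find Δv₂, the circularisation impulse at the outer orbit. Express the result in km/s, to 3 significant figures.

Δv ≈ 1.57 km/s

r₁ = 12860 + 5012 = 17872 km = 1.7872×10⁷ m.
r₂ = 12860 + 30830 = 43690 km = 4.3690×10⁷ m.
Transfer ellipse a_t = (r₁ + r₂)/2 = 3.078×10⁷ m.
At r₁: circular v_c1 = √(μ/r₁) = 10280 m/s; transfer-periapsis v_p = √[μ(2/r₁ − 1/a_t)] = 12250 m/s.
At r₂: circular v_c2 = √(μ/r₂) = 6575 m/s; transfer-apoapsis v_a = √[μ(2/r₂ − 1/a_t)] = 5010 m/s.
Δv₂ = v_c2 − v_a = 1565 m/s.
= 1.565 km/s.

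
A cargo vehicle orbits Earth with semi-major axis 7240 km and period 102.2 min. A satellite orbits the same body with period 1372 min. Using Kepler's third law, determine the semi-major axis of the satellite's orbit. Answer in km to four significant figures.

a₂ ≈ 40900 km

Kepler's third law: a³ ∝ T², so a₂ = a₁ (T₂/T₁)^(2/3).
T₂/T₁ = 13.42, (T₂/T₁)^(2/3) = 5.649.
a₂ = 7240 × 5.649 = 40900 km.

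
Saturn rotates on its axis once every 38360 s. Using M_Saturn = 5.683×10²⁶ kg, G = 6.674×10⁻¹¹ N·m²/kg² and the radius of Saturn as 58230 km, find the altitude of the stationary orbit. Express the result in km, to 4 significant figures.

h_sync ≈ 54000 km

μ = GM = 6.674×10⁻¹¹ × 5.683×10²⁶ = 3.793×10¹⁶ m³/s².
A synchronous orbit has period T, so by Kepler's third law a = (μT²/4π²)^(1/3).
μT²/4π² = 3.793×10¹⁶ × (3.836×10⁴)² / 39.48 = 1.414×10²⁴ m³.
a = 1.122×10⁸ m = 1.1223×10⁵ km.
Altitude h = a − R = 1.1223×10⁵ − 58230 = 54003 km.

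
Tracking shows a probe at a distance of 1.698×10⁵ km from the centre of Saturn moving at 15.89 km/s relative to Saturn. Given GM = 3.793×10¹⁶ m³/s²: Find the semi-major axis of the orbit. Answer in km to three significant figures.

a ≈ 1.95×10⁵ km

r = 1.698×10⁸ m.
Specific orbital energy ε = v²/2 − μ/r = (15890)²/2 − 3.793×10¹⁶/1.698×10⁸ = -9.713×10⁷ J/kg.
Since ε = −μ/(2a), a = −μ/(2ε) = 1.952×10⁸ m = 1.9524×10⁵ km.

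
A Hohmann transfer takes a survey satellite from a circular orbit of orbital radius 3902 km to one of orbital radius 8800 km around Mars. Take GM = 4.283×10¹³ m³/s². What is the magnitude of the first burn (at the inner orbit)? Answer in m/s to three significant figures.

Δv ≈ 587 m/s

r₁ = 3902 km = 3.902×10⁶ m.
r₂ = 8800 km = 8.800×10⁶ m.
Transfer ellipse a_t = (r₁ + r₂)/2 = 6.351×10⁶ m.
At r₁: circular v_c1 = √(μ/r₁) = 3313 m/s; transfer-periapsis v_p = √[μ(2/r₁ − 1/a_t)] = 3900 m/s.
Δv₁ = v_p − v_c1 = 586.8 m/s.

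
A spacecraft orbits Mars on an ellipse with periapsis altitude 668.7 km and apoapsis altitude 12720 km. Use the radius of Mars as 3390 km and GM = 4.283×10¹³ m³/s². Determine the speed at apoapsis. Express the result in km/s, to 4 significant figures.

v ≈ 1.034 km/s

r_p = 3390 + 668.7 = 4058.7 km = 4.0587×10⁶ m.
r_a = 3390 + 12720 = 16110 km = 1.6110×10⁷ m.
Semi-major axis a = (r_p + r_a)/2 = 10084 km = 1.008×10⁷ m.
Vis-viva: v² = μ(2/r − 1/a) = 4.283×10¹³ × (1.241×10⁻⁷ − 9.916×10⁻⁸) = 1.070×10⁶ m²/s².
v = 1034 m/s = 1.034 km/s.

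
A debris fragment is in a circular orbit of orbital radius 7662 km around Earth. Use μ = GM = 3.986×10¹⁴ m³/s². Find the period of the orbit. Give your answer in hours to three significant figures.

r = 7662 km = 7.662×10⁶ m.
Kepler's third law: T = 2π√(r³/μ) = 2π√((7.662×10⁶)³ / 3.986×10¹⁴).
r³/μ = 1.128×10⁶ s², so T = 2π × 1.062×10³ = 6.675×10³ s.
Converting: 6.675×10³ s ÷ 3600 = 1.854 hours.

T ≈ 1.85 hours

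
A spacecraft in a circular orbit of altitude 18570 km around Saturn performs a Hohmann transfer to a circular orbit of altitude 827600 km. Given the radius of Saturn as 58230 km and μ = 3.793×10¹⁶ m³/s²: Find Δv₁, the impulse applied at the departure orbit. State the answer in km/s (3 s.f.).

Δv ≈ 7.93 km/s

r₁ = 58230 + 18570 = 76800 km = 7.6800×10⁷ m.
r₂ = 58230 + 827600 = 885830 km = 8.8583×10⁸ m.
Transfer ellipse a_t = (r₁ + r₂)/2 = 4.813×10⁸ m.
At r₁: circular v_c1 = √(μ/r₁) = 22220 m/s; transfer-perikrone v_p = √[μ(2/r₁ − 1/a_t)] = 30150 m/s.
Δv₁ = v_p − v_c1 = 7925 m/s.
= 7.925 km/s.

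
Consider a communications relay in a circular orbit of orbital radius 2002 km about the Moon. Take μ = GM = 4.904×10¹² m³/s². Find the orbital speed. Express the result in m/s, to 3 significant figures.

v ≈ 1570 m/s

r = 2002 km = 2.002×10⁶ m.
For a circular orbit v = √(μ/r) = √(4.904×10¹² / 2.002×10⁶) = √(2.450×10⁶) = 1565 m/s.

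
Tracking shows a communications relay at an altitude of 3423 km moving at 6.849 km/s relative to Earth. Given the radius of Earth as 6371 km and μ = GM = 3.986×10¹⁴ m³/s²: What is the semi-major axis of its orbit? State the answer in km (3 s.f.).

r = 6371 + 3423 = 9794.0 km = 9.794×10⁶ m.
Specific orbital energy ε = v²/2 − μ/r = (6849)²/2 − 3.986×10¹⁴/9.794×10⁶ = -1.724×10⁷ J/kg.
Since ε = −μ/(2a), a = −μ/(2ε) = 1.156×10⁷ m = 11558 km.

a ≈ 11600 km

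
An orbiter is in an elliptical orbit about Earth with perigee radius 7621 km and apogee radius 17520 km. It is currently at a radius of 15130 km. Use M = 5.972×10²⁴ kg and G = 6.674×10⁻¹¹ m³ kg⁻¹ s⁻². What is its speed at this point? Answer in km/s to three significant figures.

v ≈ 4.58 km/s

μ = GM = 6.674×10⁻¹¹ × 5.972×10²⁴ = 3.986×10¹⁴ m³/s².
Semi-major axis a = (r_p + r_a)/2 = 12570 km = 1.257×10⁷ m.
Vis-viva: v² = μ(2/r − 1/a) = 3.986×10¹⁴ × (1.322×10⁻⁷ − 7.955×10⁻⁸) = 2.098×10⁷ m²/s².
v = 4580 m/s = 4.580 km/s.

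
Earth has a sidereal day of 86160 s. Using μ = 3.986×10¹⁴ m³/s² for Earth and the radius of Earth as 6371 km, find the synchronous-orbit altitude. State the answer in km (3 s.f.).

A synchronous orbit has period T, so by Kepler's third law a = (μT²/4π²)^(1/3).
μT²/4π² = 3.986×10¹⁴ × (8.616×10⁴)² / 39.48 = 7.495×10²² m³.
a = 4.216×10⁷ m = 42163 km.
Altitude h = a − R = 42163 − 6371 = 35792 km.

h_sync ≈ 35800 km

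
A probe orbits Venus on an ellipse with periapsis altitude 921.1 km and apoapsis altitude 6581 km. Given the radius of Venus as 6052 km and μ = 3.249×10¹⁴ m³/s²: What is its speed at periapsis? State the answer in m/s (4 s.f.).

r_p = 6052 + 921.1 = 6973.1 km = 6.9731×10⁶ m.
r_a = 6052 + 6581 = 12633 km = 1.2633×10⁷ m.
Semi-major axis a = (r_p + r_a)/2 = 9803.0 km = 9.803×10⁶ m.
Vis-viva: v² = μ(2/r − 1/a) = 3.249×10¹⁴ × (2.868×10⁻⁷ − 1.020×10⁻⁷) = 6.004×10⁷ m²/s².
v = 7749 m/s.

v ≈ 7749 m/s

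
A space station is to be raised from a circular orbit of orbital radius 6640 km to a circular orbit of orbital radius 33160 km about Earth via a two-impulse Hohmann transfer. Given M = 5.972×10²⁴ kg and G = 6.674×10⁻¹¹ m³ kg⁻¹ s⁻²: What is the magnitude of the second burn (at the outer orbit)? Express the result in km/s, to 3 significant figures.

Δv ≈ 1.46 km/s

μ = GM = 6.674×10⁻¹¹ × 5.972×10²⁴ = 3.986×10¹⁴ m³/s².
r₁ = 6640 km = 6.640×10⁶ m.
r₂ = 33160 km = 3.316×10⁷ m.
Transfer ellipse a_t = (r₁ + r₂)/2 = 1.990×10⁷ m.
At r₁: circular v_c1 = √(μ/r₁) = 7748 m/s; transfer-perigee v_p = √[μ(2/r₁ − 1/a_t)] = 10000 m/s.
At r₂: circular v_c2 = √(μ/r₂) = 3467 m/s; transfer-apogee v_a = √[μ(2/r₂ − 1/a_t)] = 2003 m/s.
Δv₂ = v_c2 − v_a = 1464 m/s.
= 1.464 km/s.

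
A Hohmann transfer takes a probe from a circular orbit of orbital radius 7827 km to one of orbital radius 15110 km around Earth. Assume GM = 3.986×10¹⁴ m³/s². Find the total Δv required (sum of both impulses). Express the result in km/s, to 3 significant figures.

Δv_total ≈ 1.95 km/s

r₁ = 7827 km = 7.827×10⁶ m.
r₂ = 15110 km = 1.511×10⁷ m.
Transfer ellipse a_t = (r₁ + r₂)/2 = 1.147×10⁷ m.
At r₁: circular v_c1 = √(μ/r₁) = 7136 m/s; transfer-perigee v_p = √[μ(2/r₁ − 1/a_t)] = 8191 m/s.
Δv₁ = v_p − v_c1 = 1055 m/s.
At r₂: circular v_c2 = √(μ/r₂) = 5136 m/s; transfer-apogee v_a = √[μ(2/r₂ − 1/a_t)] = 4243 m/s.
Δv₂ = v_c2 − v_a = 893.1 m/s.
Total Δv = Δv₁ + Δv₂ = 1948 m/s = 1.948 km/s.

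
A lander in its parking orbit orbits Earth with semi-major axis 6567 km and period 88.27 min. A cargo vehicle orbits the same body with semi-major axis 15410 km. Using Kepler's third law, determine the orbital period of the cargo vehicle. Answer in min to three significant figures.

Kepler's third law: T² ∝ a³, so T₂ = T₁ (a₂/a₁)^(3/2).
a₂/a₁ = 2.347, (a₂/a₁)^(3/2) = 3.595.
T₂ = 88.27 × 3.595 = 317.3 min.

T₂ ≈ 317 min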